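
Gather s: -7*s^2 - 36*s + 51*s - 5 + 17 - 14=-7*s^2 + 15*s - 2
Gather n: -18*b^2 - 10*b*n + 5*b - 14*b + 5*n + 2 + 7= -18*b^2 - 9*b + n*(5 - 10*b) + 9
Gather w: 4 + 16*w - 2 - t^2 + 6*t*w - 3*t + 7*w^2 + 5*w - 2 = -t^2 - 3*t + 7*w^2 + w*(6*t + 21)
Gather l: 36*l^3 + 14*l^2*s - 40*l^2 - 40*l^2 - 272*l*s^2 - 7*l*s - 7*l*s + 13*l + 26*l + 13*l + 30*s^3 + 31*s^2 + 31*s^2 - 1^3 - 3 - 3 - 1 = 36*l^3 + l^2*(14*s - 80) + l*(-272*s^2 - 14*s + 52) + 30*s^3 + 62*s^2 - 8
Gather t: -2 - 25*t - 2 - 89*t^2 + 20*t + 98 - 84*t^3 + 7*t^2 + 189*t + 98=-84*t^3 - 82*t^2 + 184*t + 192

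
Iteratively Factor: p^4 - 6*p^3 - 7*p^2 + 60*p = (p + 3)*(p^3 - 9*p^2 + 20*p) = (p - 4)*(p + 3)*(p^2 - 5*p) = p*(p - 4)*(p + 3)*(p - 5)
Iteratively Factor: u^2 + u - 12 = (u - 3)*(u + 4)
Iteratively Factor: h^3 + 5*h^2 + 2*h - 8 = (h + 4)*(h^2 + h - 2) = (h + 2)*(h + 4)*(h - 1)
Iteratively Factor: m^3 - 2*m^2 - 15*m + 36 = (m - 3)*(m^2 + m - 12) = (m - 3)*(m + 4)*(m - 3)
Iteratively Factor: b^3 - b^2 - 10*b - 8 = (b - 4)*(b^2 + 3*b + 2) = (b - 4)*(b + 2)*(b + 1)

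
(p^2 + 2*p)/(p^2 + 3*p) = (p + 2)/(p + 3)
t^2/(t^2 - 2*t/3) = 3*t/(3*t - 2)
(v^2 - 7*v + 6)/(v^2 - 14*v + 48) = (v - 1)/(v - 8)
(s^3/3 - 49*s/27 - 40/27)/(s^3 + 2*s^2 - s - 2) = (s^2/3 - s/3 - 40/27)/(s^2 + s - 2)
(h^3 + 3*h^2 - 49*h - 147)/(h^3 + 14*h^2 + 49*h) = (h^2 - 4*h - 21)/(h*(h + 7))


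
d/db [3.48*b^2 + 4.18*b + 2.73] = 6.96*b + 4.18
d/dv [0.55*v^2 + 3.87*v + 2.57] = 1.1*v + 3.87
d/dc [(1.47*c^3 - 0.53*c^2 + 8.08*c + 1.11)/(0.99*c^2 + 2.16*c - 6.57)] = (1.4553*c^4 + 6.3504*c^3 - 38.1177*c^2 + 4.7664*c - 55.4832)/(0.9801*c^4 + 4.2768*c^3 - 8.343*c^2 - 28.3824*c + 43.1649)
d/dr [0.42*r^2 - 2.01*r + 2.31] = 0.84*r - 2.01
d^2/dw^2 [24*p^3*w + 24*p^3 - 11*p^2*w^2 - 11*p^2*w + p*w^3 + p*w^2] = 2*p*(-11*p + 3*w + 1)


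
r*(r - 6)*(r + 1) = r^3 - 5*r^2 - 6*r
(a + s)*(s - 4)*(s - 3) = a*s^2 - 7*a*s + 12*a + s^3 - 7*s^2 + 12*s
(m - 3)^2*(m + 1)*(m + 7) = m^4 + 2*m^3 - 32*m^2 + 30*m + 63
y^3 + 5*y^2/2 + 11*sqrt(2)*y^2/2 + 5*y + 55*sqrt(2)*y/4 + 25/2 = (y + 5/2)*(y + sqrt(2)/2)*(y + 5*sqrt(2))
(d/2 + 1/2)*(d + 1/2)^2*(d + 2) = d^4/2 + 2*d^3 + 21*d^2/8 + 11*d/8 + 1/4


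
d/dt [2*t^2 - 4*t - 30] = 4*t - 4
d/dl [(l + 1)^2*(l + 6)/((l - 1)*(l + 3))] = (l^4 + 4*l^3 - 6*l^2 - 60*l - 51)/(l^4 + 4*l^3 - 2*l^2 - 12*l + 9)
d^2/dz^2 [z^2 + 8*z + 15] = 2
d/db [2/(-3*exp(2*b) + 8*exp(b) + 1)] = (12*exp(b) - 16)*exp(b)/(-3*exp(2*b) + 8*exp(b) + 1)^2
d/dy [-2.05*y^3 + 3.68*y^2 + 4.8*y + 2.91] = -6.15*y^2 + 7.36*y + 4.8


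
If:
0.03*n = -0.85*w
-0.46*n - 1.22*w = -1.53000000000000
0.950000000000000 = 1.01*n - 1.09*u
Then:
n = 3.67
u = 2.53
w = -0.13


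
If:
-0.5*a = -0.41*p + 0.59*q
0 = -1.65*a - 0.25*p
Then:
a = -0.184029943855271*q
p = 1.21459762944479*q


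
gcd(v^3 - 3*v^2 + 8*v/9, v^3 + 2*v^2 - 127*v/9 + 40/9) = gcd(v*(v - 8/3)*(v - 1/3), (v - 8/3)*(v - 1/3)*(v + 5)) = v^2 - 3*v + 8/9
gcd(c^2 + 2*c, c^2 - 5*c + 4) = 1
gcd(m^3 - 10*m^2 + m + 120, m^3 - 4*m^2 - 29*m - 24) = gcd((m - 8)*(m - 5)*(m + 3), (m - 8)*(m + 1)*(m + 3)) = m^2 - 5*m - 24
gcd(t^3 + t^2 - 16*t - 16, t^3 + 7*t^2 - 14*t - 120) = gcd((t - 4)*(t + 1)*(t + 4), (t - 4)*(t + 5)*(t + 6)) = t - 4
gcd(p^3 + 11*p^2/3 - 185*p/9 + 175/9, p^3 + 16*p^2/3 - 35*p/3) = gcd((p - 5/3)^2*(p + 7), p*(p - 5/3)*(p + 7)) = p^2 + 16*p/3 - 35/3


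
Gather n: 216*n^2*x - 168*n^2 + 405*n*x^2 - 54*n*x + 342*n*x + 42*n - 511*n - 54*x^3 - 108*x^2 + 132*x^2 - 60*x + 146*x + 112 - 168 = n^2*(216*x - 168) + n*(405*x^2 + 288*x - 469) - 54*x^3 + 24*x^2 + 86*x - 56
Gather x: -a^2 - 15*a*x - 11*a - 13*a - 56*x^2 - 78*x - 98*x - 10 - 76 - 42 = -a^2 - 24*a - 56*x^2 + x*(-15*a - 176) - 128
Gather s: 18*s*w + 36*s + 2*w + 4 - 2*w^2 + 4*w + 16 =s*(18*w + 36) - 2*w^2 + 6*w + 20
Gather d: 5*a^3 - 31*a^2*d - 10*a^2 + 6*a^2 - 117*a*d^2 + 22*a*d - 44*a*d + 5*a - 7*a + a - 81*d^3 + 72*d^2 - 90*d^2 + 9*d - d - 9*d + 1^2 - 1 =5*a^3 - 4*a^2 - a - 81*d^3 + d^2*(-117*a - 18) + d*(-31*a^2 - 22*a - 1)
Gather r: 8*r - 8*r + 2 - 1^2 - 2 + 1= 0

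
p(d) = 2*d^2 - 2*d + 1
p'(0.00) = -2.00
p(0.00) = 1.00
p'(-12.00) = -50.00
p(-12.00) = 313.00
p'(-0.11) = -2.44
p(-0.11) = 1.24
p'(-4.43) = -19.72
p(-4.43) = 49.11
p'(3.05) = 10.20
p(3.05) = 13.50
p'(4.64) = 16.56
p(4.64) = 34.78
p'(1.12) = 2.48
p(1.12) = 1.27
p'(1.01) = 2.04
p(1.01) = 1.02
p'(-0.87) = -5.48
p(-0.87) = 4.25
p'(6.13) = 22.52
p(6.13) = 63.89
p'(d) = 4*d - 2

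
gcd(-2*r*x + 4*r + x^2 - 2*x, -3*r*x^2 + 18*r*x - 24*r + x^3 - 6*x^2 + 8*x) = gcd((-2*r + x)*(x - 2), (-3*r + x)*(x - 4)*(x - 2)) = x - 2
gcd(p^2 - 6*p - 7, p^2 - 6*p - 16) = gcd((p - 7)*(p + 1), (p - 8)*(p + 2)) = 1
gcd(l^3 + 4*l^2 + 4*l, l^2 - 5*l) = l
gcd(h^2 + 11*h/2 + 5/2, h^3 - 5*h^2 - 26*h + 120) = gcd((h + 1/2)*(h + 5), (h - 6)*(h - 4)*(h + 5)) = h + 5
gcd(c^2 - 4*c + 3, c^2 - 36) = 1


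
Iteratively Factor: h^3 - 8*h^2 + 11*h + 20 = (h + 1)*(h^2 - 9*h + 20) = (h - 5)*(h + 1)*(h - 4)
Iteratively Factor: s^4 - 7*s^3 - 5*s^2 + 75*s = (s - 5)*(s^3 - 2*s^2 - 15*s) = (s - 5)*(s + 3)*(s^2 - 5*s) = (s - 5)^2*(s + 3)*(s)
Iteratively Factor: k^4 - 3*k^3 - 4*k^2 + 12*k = (k)*(k^3 - 3*k^2 - 4*k + 12) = k*(k - 3)*(k^2 - 4) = k*(k - 3)*(k + 2)*(k - 2)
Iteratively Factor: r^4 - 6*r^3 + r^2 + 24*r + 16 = (r - 4)*(r^3 - 2*r^2 - 7*r - 4) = (r - 4)*(r + 1)*(r^2 - 3*r - 4) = (r - 4)^2*(r + 1)*(r + 1)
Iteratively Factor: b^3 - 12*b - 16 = (b + 2)*(b^2 - 2*b - 8) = (b + 2)^2*(b - 4)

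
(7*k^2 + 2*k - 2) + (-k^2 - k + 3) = 6*k^2 + k + 1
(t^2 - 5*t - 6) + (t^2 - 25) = 2*t^2 - 5*t - 31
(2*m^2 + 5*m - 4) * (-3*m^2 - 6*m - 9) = -6*m^4 - 27*m^3 - 36*m^2 - 21*m + 36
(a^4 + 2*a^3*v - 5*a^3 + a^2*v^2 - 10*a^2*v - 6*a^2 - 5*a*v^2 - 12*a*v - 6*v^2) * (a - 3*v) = a^5 - a^4*v - 5*a^4 - 5*a^3*v^2 + 5*a^3*v - 6*a^3 - 3*a^2*v^3 + 25*a^2*v^2 + 6*a^2*v + 15*a*v^3 + 30*a*v^2 + 18*v^3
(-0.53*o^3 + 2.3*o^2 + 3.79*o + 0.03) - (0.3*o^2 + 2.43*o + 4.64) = -0.53*o^3 + 2.0*o^2 + 1.36*o - 4.61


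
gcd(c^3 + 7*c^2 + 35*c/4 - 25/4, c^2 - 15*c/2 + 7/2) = c - 1/2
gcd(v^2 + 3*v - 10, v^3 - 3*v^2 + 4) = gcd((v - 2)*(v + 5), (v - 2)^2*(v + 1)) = v - 2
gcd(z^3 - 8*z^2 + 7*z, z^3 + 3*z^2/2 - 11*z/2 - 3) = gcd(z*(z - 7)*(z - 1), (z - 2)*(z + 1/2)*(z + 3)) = 1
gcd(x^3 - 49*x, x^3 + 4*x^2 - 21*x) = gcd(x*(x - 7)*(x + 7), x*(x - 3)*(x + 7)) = x^2 + 7*x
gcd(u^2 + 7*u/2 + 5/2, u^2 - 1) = u + 1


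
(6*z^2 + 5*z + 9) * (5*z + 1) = 30*z^3 + 31*z^2 + 50*z + 9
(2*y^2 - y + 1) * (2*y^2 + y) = 4*y^4 + y^2 + y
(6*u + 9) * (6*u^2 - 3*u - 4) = 36*u^3 + 36*u^2 - 51*u - 36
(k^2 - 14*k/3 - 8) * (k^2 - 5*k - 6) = k^4 - 29*k^3/3 + 28*k^2/3 + 68*k + 48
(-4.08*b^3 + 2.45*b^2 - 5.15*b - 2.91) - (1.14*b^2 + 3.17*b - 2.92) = -4.08*b^3 + 1.31*b^2 - 8.32*b + 0.00999999999999979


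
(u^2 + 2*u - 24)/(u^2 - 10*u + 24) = (u + 6)/(u - 6)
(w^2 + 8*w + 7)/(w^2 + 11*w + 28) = (w + 1)/(w + 4)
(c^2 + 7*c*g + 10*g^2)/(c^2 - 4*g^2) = (c + 5*g)/(c - 2*g)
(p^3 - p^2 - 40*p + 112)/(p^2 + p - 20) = (p^2 + 3*p - 28)/(p + 5)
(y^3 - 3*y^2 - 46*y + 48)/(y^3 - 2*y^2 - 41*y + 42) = (y - 8)/(y - 7)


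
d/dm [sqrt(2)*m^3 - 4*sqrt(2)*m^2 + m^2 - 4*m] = 3*sqrt(2)*m^2 - 8*sqrt(2)*m + 2*m - 4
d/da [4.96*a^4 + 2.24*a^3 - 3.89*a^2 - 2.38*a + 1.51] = 19.84*a^3 + 6.72*a^2 - 7.78*a - 2.38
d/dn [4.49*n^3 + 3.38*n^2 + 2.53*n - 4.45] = 13.47*n^2 + 6.76*n + 2.53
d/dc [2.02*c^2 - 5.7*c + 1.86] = 4.04*c - 5.7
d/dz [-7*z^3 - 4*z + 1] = -21*z^2 - 4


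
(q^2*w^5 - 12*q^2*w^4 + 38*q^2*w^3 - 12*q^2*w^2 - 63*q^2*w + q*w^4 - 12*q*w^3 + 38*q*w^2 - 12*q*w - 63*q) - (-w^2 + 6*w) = q^2*w^5 - 12*q^2*w^4 + 38*q^2*w^3 - 12*q^2*w^2 - 63*q^2*w + q*w^4 - 12*q*w^3 + 38*q*w^2 - 12*q*w - 63*q + w^2 - 6*w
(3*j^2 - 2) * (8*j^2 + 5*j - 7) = 24*j^4 + 15*j^3 - 37*j^2 - 10*j + 14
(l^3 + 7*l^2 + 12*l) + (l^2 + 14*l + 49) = l^3 + 8*l^2 + 26*l + 49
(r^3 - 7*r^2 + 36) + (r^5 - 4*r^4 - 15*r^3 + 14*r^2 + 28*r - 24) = r^5 - 4*r^4 - 14*r^3 + 7*r^2 + 28*r + 12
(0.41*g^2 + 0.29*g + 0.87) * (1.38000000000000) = 0.5658*g^2 + 0.4002*g + 1.2006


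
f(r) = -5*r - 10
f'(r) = -5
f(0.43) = -12.15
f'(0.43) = -5.00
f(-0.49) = -7.55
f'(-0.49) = -5.00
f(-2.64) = 3.20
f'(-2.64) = -5.00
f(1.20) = -16.00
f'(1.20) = -5.00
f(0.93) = -14.65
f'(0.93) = -5.00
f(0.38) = -11.90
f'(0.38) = -5.00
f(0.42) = -12.10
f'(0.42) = -5.00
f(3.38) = -26.90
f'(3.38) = -5.00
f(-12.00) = 50.00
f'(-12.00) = -5.00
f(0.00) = -10.00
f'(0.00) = -5.00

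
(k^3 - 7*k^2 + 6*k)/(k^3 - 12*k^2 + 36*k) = (k - 1)/(k - 6)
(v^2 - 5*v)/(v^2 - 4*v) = (v - 5)/(v - 4)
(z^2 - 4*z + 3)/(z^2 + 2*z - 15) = (z - 1)/(z + 5)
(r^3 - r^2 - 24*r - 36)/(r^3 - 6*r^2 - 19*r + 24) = (r^2 - 4*r - 12)/(r^2 - 9*r + 8)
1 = 1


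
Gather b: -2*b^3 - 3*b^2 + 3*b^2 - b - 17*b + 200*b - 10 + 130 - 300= -2*b^3 + 182*b - 180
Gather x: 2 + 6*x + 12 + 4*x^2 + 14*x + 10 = 4*x^2 + 20*x + 24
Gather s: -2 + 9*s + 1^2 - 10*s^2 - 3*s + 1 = -10*s^2 + 6*s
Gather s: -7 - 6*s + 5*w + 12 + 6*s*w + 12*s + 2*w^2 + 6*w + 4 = s*(6*w + 6) + 2*w^2 + 11*w + 9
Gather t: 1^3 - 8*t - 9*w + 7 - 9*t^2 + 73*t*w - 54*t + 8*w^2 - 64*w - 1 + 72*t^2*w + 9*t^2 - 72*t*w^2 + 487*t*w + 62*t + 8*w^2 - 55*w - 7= 72*t^2*w + t*(-72*w^2 + 560*w) + 16*w^2 - 128*w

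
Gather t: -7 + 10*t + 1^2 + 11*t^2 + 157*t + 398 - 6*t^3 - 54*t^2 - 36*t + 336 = -6*t^3 - 43*t^2 + 131*t + 728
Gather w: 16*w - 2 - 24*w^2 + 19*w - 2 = -24*w^2 + 35*w - 4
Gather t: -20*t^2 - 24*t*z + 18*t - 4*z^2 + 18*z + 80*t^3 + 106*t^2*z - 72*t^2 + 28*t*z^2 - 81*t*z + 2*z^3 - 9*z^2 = 80*t^3 + t^2*(106*z - 92) + t*(28*z^2 - 105*z + 18) + 2*z^3 - 13*z^2 + 18*z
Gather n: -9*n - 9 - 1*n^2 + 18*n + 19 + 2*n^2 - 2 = n^2 + 9*n + 8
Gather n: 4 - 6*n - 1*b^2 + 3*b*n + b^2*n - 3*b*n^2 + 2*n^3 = -b^2 - 3*b*n^2 + 2*n^3 + n*(b^2 + 3*b - 6) + 4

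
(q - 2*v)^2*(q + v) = q^3 - 3*q^2*v + 4*v^3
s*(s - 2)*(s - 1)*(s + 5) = s^4 + 2*s^3 - 13*s^2 + 10*s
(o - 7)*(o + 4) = o^2 - 3*o - 28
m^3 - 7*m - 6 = (m - 3)*(m + 1)*(m + 2)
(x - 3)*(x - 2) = x^2 - 5*x + 6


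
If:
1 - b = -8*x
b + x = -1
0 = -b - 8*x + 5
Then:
No Solution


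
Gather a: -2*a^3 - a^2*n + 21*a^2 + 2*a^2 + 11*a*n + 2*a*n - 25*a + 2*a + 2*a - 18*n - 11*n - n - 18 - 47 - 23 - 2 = -2*a^3 + a^2*(23 - n) + a*(13*n - 21) - 30*n - 90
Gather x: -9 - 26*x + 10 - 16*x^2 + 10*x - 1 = -16*x^2 - 16*x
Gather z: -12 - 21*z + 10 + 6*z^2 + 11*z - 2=6*z^2 - 10*z - 4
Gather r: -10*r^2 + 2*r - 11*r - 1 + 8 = -10*r^2 - 9*r + 7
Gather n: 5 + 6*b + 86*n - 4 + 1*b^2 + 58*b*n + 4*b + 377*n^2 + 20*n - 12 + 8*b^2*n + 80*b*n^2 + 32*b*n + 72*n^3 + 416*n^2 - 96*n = b^2 + 10*b + 72*n^3 + n^2*(80*b + 793) + n*(8*b^2 + 90*b + 10) - 11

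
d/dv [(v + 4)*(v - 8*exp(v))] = v - (v + 4)*(8*exp(v) - 1) - 8*exp(v)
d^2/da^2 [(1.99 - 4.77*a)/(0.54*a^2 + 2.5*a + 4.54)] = (-(1.08*a + 2.5)*(2.16*a + 5.0)*(4.77*a - 1.99) + (15.4548*a + 21.7008)*(0.54*a^2 + 2.5*a + 4.54))/(0.54*a^2 + 2.5*a + 4.54)^3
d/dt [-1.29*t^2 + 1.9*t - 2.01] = 1.9 - 2.58*t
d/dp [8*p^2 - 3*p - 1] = 16*p - 3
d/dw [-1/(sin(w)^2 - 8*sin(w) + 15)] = 2*(sin(w) - 4)*cos(w)/(sin(w)^2 - 8*sin(w) + 15)^2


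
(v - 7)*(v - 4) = v^2 - 11*v + 28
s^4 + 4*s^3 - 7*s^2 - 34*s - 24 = (s - 3)*(s + 1)*(s + 2)*(s + 4)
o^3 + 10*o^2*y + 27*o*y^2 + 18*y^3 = (o + y)*(o + 3*y)*(o + 6*y)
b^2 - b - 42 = (b - 7)*(b + 6)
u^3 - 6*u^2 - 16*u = u*(u - 8)*(u + 2)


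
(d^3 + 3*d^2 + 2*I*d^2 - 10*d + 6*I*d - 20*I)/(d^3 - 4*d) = (d^2 + d*(5 + 2*I) + 10*I)/(d*(d + 2))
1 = 1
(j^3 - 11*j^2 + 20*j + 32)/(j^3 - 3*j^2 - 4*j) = (j - 8)/j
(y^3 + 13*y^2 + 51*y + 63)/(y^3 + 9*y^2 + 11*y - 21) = (y + 3)/(y - 1)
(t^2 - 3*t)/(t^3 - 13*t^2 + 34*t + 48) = t*(t - 3)/(t^3 - 13*t^2 + 34*t + 48)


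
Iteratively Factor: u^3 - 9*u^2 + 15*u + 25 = (u - 5)*(u^2 - 4*u - 5) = (u - 5)*(u + 1)*(u - 5)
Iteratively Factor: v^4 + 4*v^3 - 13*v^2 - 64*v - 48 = (v + 3)*(v^3 + v^2 - 16*v - 16) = (v + 3)*(v + 4)*(v^2 - 3*v - 4) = (v + 1)*(v + 3)*(v + 4)*(v - 4)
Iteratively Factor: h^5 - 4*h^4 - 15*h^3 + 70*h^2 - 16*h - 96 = (h - 3)*(h^4 - h^3 - 18*h^2 + 16*h + 32) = (h - 3)*(h - 2)*(h^3 + h^2 - 16*h - 16) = (h - 4)*(h - 3)*(h - 2)*(h^2 + 5*h + 4) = (h - 4)*(h - 3)*(h - 2)*(h + 4)*(h + 1)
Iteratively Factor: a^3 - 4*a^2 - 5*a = (a)*(a^2 - 4*a - 5) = a*(a - 5)*(a + 1)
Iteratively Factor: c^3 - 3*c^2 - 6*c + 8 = (c - 1)*(c^2 - 2*c - 8) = (c - 1)*(c + 2)*(c - 4)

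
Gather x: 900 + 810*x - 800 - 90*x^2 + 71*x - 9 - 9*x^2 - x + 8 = -99*x^2 + 880*x + 99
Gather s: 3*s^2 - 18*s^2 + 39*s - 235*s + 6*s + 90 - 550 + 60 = -15*s^2 - 190*s - 400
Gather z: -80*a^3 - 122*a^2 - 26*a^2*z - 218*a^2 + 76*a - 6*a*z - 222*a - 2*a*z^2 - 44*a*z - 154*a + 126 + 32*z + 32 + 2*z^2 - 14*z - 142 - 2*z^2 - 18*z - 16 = -80*a^3 - 340*a^2 - 2*a*z^2 - 300*a + z*(-26*a^2 - 50*a)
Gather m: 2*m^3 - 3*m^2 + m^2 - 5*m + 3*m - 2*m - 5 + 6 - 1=2*m^3 - 2*m^2 - 4*m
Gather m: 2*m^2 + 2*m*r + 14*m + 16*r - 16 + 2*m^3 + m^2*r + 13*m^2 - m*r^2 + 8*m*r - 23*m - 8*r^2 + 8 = 2*m^3 + m^2*(r + 15) + m*(-r^2 + 10*r - 9) - 8*r^2 + 16*r - 8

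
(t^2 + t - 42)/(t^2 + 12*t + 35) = (t - 6)/(t + 5)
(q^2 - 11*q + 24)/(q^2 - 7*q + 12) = (q - 8)/(q - 4)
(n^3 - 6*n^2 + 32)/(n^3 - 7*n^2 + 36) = (n^2 - 8*n + 16)/(n^2 - 9*n + 18)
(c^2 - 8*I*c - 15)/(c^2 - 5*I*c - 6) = (c - 5*I)/(c - 2*I)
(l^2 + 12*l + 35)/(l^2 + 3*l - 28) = (l + 5)/(l - 4)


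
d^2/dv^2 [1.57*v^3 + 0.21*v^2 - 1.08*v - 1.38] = 9.42*v + 0.42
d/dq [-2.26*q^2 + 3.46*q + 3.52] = 3.46 - 4.52*q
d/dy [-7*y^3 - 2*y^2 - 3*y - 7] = -21*y^2 - 4*y - 3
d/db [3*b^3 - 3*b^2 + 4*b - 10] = 9*b^2 - 6*b + 4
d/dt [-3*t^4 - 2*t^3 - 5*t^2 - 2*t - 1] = -12*t^3 - 6*t^2 - 10*t - 2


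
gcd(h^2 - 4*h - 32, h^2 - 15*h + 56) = h - 8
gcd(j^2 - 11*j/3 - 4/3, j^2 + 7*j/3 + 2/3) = j + 1/3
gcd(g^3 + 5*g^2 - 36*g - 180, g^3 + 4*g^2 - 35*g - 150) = g^2 - g - 30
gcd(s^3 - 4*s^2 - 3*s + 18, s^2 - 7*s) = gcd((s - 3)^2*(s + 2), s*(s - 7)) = 1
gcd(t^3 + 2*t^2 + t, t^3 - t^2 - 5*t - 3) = t^2 + 2*t + 1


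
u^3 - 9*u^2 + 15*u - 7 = (u - 7)*(u - 1)^2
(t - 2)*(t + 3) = t^2 + t - 6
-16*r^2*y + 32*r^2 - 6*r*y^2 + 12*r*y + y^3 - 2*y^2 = (-8*r + y)*(2*r + y)*(y - 2)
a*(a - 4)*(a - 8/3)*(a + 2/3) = a^4 - 6*a^3 + 56*a^2/9 + 64*a/9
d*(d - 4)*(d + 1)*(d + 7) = d^4 + 4*d^3 - 25*d^2 - 28*d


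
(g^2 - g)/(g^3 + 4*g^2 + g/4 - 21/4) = 4*g/(4*g^2 + 20*g + 21)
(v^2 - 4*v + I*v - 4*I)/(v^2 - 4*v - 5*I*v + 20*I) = (v + I)/(v - 5*I)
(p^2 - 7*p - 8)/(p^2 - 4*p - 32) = (p + 1)/(p + 4)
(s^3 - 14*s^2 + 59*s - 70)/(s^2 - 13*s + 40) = (s^2 - 9*s + 14)/(s - 8)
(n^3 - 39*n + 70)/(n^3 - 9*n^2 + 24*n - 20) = (n + 7)/(n - 2)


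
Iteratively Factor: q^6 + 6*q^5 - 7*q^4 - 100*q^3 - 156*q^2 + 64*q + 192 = (q - 4)*(q^5 + 10*q^4 + 33*q^3 + 32*q^2 - 28*q - 48) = (q - 4)*(q + 2)*(q^4 + 8*q^3 + 17*q^2 - 2*q - 24) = (q - 4)*(q - 1)*(q + 2)*(q^3 + 9*q^2 + 26*q + 24) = (q - 4)*(q - 1)*(q + 2)*(q + 3)*(q^2 + 6*q + 8) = (q - 4)*(q - 1)*(q + 2)^2*(q + 3)*(q + 4)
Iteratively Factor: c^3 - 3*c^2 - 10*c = (c + 2)*(c^2 - 5*c) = (c - 5)*(c + 2)*(c)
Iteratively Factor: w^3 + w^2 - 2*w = (w - 1)*(w^2 + 2*w) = w*(w - 1)*(w + 2)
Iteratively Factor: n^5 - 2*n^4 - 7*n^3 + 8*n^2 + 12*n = (n + 2)*(n^4 - 4*n^3 + n^2 + 6*n) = (n + 1)*(n + 2)*(n^3 - 5*n^2 + 6*n) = n*(n + 1)*(n + 2)*(n^2 - 5*n + 6) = n*(n - 2)*(n + 1)*(n + 2)*(n - 3)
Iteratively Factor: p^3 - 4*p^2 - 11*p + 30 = (p - 2)*(p^2 - 2*p - 15) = (p - 2)*(p + 3)*(p - 5)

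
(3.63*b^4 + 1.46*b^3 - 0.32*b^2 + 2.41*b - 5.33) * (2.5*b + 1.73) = 9.075*b^5 + 9.9299*b^4 + 1.7258*b^3 + 5.4714*b^2 - 9.1557*b - 9.2209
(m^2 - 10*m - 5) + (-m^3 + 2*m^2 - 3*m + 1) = -m^3 + 3*m^2 - 13*m - 4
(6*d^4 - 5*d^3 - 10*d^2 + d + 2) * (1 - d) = -6*d^5 + 11*d^4 + 5*d^3 - 11*d^2 - d + 2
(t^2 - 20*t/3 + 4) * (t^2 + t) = t^4 - 17*t^3/3 - 8*t^2/3 + 4*t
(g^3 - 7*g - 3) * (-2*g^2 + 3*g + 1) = -2*g^5 + 3*g^4 + 15*g^3 - 15*g^2 - 16*g - 3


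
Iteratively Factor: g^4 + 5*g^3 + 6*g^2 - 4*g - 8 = (g + 2)*(g^3 + 3*g^2 - 4) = (g + 2)^2*(g^2 + g - 2) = (g - 1)*(g + 2)^2*(g + 2)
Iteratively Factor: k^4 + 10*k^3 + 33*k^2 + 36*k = (k)*(k^3 + 10*k^2 + 33*k + 36) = k*(k + 4)*(k^2 + 6*k + 9) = k*(k + 3)*(k + 4)*(k + 3)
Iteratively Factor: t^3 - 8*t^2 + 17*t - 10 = (t - 5)*(t^2 - 3*t + 2) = (t - 5)*(t - 1)*(t - 2)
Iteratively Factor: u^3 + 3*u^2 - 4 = (u - 1)*(u^2 + 4*u + 4) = (u - 1)*(u + 2)*(u + 2)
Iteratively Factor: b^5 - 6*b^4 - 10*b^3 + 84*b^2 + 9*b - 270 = (b + 3)*(b^4 - 9*b^3 + 17*b^2 + 33*b - 90) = (b - 3)*(b + 3)*(b^3 - 6*b^2 - b + 30) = (b - 3)^2*(b + 3)*(b^2 - 3*b - 10) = (b - 3)^2*(b + 2)*(b + 3)*(b - 5)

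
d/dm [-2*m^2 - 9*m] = -4*m - 9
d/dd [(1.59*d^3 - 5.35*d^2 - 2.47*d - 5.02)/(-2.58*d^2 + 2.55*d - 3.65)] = (-4.1022*d^4 + 8.109*d^3 - 37.4256*d^2 + 13.1518*d + 21.8165)/(6.6564*d^4 - 13.158*d^3 + 25.3365*d^2 - 18.615*d + 13.3225)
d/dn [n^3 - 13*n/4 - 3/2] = 3*n^2 - 13/4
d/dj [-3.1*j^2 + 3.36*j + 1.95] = 3.36 - 6.2*j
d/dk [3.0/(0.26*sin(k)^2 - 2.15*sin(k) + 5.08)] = (6.45 - 1.56*sin(k))*cos(k)/(0.26*sin(k)^2 - 2.15*sin(k) + 5.08)^2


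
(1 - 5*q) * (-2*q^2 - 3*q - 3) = 10*q^3 + 13*q^2 + 12*q - 3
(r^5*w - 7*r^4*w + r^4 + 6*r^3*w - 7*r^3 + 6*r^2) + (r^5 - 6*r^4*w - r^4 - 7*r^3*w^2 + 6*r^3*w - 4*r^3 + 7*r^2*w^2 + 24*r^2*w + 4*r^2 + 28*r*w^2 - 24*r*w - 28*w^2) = r^5*w + r^5 - 13*r^4*w - 7*r^3*w^2 + 12*r^3*w - 11*r^3 + 7*r^2*w^2 + 24*r^2*w + 10*r^2 + 28*r*w^2 - 24*r*w - 28*w^2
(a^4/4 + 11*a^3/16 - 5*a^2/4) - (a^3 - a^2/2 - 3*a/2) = a^4/4 - 5*a^3/16 - 3*a^2/4 + 3*a/2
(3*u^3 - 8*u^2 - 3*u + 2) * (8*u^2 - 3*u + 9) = 24*u^5 - 73*u^4 + 27*u^3 - 47*u^2 - 33*u + 18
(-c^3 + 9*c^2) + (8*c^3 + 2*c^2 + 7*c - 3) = 7*c^3 + 11*c^2 + 7*c - 3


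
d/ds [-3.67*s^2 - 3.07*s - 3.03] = -7.34*s - 3.07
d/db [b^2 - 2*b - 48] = 2*b - 2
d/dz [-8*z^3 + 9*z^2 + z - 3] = -24*z^2 + 18*z + 1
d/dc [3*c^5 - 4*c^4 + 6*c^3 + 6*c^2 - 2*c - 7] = 15*c^4 - 16*c^3 + 18*c^2 + 12*c - 2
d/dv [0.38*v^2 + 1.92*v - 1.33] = 0.76*v + 1.92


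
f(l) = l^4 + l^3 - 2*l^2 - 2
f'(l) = 4*l^3 + 3*l^2 - 4*l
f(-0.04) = -2.00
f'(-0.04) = 0.16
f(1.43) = 1.02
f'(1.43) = 12.11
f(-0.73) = -3.17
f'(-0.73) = 2.96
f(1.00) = -2.00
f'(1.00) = 3.00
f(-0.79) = -3.35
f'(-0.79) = 3.06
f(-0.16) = -2.05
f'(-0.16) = 0.70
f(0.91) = -2.22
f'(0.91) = 1.86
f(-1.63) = -4.59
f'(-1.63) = -2.83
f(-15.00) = 46798.00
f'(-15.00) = -12765.00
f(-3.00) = 34.00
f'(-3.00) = -69.00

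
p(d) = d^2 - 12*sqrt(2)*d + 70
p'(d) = 2*d - 12*sqrt(2)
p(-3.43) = 139.97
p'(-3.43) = -23.83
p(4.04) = 17.76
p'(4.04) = -8.89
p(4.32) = 15.35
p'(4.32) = -8.33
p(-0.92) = 86.46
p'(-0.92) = -18.81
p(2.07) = 39.16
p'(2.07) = -12.83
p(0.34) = 64.35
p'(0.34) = -16.29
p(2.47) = 34.18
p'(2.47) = -12.03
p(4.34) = 15.18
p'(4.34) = -8.29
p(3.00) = 28.09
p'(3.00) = -10.97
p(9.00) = -1.74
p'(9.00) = 1.03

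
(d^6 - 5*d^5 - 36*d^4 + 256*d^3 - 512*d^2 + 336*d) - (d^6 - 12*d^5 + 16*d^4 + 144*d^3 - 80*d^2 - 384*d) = 7*d^5 - 52*d^4 + 112*d^3 - 432*d^2 + 720*d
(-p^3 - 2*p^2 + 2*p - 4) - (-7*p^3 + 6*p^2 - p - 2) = 6*p^3 - 8*p^2 + 3*p - 2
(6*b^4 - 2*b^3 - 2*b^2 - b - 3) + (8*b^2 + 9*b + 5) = 6*b^4 - 2*b^3 + 6*b^2 + 8*b + 2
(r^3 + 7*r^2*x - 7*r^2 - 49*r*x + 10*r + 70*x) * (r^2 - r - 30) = r^5 + 7*r^4*x - 8*r^4 - 56*r^3*x - 13*r^3 - 91*r^2*x + 200*r^2 + 1400*r*x - 300*r - 2100*x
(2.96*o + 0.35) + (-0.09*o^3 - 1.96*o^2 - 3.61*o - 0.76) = -0.09*o^3 - 1.96*o^2 - 0.65*o - 0.41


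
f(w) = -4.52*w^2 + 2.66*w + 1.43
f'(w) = 2.66 - 9.04*w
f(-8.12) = -318.19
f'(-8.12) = 76.06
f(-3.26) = -55.28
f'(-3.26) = 32.13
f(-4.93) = -121.54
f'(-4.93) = 47.23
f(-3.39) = -59.53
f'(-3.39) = 33.31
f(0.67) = 1.18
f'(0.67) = -3.40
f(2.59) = -22.00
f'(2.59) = -20.75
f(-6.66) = -216.77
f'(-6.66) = 62.87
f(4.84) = -91.58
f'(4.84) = -41.09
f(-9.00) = -388.63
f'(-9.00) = 84.02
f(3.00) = -31.27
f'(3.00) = -24.46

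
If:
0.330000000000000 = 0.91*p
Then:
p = 0.36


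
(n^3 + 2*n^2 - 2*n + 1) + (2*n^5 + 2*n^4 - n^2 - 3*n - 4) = 2*n^5 + 2*n^4 + n^3 + n^2 - 5*n - 3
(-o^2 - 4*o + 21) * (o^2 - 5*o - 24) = -o^4 + o^3 + 65*o^2 - 9*o - 504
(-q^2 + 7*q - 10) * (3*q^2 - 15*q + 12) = -3*q^4 + 36*q^3 - 147*q^2 + 234*q - 120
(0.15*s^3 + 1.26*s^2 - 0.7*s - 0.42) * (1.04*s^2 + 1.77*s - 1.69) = 0.156*s^5 + 1.5759*s^4 + 1.2487*s^3 - 3.8052*s^2 + 0.4396*s + 0.7098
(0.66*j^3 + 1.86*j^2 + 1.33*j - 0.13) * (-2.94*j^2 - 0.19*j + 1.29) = -1.9404*j^5 - 5.5938*j^4 - 3.4122*j^3 + 2.5289*j^2 + 1.7404*j - 0.1677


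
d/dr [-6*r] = -6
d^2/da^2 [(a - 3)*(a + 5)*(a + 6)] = 6*a + 16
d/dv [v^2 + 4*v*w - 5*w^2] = 2*v + 4*w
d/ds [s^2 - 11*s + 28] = 2*s - 11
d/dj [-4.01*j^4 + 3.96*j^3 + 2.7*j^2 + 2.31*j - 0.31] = -16.04*j^3 + 11.88*j^2 + 5.4*j + 2.31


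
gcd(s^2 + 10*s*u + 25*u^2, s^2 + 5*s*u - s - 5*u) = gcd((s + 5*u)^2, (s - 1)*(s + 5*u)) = s + 5*u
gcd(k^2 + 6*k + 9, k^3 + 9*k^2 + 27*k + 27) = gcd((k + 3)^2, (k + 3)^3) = k^2 + 6*k + 9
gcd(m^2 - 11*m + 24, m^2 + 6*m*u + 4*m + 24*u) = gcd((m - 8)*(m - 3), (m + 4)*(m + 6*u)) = 1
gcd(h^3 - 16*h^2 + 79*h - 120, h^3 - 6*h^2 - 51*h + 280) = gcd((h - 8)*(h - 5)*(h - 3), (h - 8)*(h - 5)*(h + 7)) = h^2 - 13*h + 40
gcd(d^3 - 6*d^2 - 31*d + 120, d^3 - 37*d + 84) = d - 3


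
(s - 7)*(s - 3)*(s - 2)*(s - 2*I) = s^4 - 12*s^3 - 2*I*s^3 + 41*s^2 + 24*I*s^2 - 42*s - 82*I*s + 84*I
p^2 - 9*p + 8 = (p - 8)*(p - 1)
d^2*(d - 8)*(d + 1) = d^4 - 7*d^3 - 8*d^2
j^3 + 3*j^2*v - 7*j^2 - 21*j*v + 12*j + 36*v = (j - 4)*(j - 3)*(j + 3*v)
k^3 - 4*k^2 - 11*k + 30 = (k - 5)*(k - 2)*(k + 3)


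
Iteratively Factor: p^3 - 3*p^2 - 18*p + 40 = (p + 4)*(p^2 - 7*p + 10) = (p - 5)*(p + 4)*(p - 2)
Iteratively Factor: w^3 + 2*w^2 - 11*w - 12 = (w + 1)*(w^2 + w - 12) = (w - 3)*(w + 1)*(w + 4)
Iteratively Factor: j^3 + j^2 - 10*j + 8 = (j - 2)*(j^2 + 3*j - 4) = (j - 2)*(j + 4)*(j - 1)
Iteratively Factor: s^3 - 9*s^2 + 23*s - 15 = (s - 5)*(s^2 - 4*s + 3) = (s - 5)*(s - 1)*(s - 3)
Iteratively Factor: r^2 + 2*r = (r + 2)*(r)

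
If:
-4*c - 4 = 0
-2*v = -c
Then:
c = -1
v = -1/2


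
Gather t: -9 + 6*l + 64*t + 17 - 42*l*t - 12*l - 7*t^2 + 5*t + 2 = -6*l - 7*t^2 + t*(69 - 42*l) + 10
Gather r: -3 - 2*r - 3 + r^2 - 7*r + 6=r^2 - 9*r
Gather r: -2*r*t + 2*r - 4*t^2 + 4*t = r*(2 - 2*t) - 4*t^2 + 4*t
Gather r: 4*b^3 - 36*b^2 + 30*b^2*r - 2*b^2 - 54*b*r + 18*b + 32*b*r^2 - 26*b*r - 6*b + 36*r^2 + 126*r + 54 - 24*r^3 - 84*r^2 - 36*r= 4*b^3 - 38*b^2 + 12*b - 24*r^3 + r^2*(32*b - 48) + r*(30*b^2 - 80*b + 90) + 54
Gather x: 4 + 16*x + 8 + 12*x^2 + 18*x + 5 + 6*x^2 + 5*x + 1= 18*x^2 + 39*x + 18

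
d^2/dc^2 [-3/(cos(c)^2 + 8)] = 6*(2*sin(c)^4 + 15*sin(c)^2 - 9)/(cos(c)^2 + 8)^3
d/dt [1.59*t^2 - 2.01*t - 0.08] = 3.18*t - 2.01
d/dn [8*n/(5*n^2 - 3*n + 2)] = 8*(2 - 5*n^2)/(25*n^4 - 30*n^3 + 29*n^2 - 12*n + 4)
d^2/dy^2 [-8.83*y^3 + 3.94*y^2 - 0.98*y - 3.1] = 7.88 - 52.98*y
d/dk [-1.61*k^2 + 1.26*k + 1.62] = 1.26 - 3.22*k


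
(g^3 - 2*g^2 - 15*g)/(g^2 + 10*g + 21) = g*(g - 5)/(g + 7)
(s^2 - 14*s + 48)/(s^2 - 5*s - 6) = (s - 8)/(s + 1)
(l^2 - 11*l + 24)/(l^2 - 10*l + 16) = (l - 3)/(l - 2)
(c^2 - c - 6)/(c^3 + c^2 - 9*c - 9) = (c + 2)/(c^2 + 4*c + 3)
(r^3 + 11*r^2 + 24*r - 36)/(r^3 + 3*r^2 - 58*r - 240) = (r^2 + 5*r - 6)/(r^2 - 3*r - 40)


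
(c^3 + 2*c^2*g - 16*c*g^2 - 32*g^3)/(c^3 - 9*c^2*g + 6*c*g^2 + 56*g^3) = (c + 4*g)/(c - 7*g)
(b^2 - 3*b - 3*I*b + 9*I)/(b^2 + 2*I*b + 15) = (b - 3)/(b + 5*I)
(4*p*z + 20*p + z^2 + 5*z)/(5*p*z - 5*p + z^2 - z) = (4*p*z + 20*p + z^2 + 5*z)/(5*p*z - 5*p + z^2 - z)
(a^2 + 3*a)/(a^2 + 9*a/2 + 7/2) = 2*a*(a + 3)/(2*a^2 + 9*a + 7)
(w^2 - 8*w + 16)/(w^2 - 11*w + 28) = (w - 4)/(w - 7)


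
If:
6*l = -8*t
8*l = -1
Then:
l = -1/8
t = 3/32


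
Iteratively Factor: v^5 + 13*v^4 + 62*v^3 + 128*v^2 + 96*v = (v + 3)*(v^4 + 10*v^3 + 32*v^2 + 32*v) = v*(v + 3)*(v^3 + 10*v^2 + 32*v + 32) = v*(v + 3)*(v + 4)*(v^2 + 6*v + 8) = v*(v + 3)*(v + 4)^2*(v + 2)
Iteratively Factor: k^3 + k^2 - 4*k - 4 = (k + 1)*(k^2 - 4) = (k - 2)*(k + 1)*(k + 2)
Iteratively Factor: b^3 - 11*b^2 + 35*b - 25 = (b - 5)*(b^2 - 6*b + 5) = (b - 5)^2*(b - 1)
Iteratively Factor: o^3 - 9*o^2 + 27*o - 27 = (o - 3)*(o^2 - 6*o + 9) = (o - 3)^2*(o - 3)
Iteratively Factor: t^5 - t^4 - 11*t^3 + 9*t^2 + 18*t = (t - 3)*(t^4 + 2*t^3 - 5*t^2 - 6*t) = t*(t - 3)*(t^3 + 2*t^2 - 5*t - 6) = t*(t - 3)*(t - 2)*(t^2 + 4*t + 3) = t*(t - 3)*(t - 2)*(t + 3)*(t + 1)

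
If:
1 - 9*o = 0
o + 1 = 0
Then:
No Solution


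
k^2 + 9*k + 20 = (k + 4)*(k + 5)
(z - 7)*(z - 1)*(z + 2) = z^3 - 6*z^2 - 9*z + 14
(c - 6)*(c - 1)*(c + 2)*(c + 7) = c^4 + 2*c^3 - 43*c^2 - 44*c + 84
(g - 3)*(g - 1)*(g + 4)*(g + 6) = g^4 + 6*g^3 - 13*g^2 - 66*g + 72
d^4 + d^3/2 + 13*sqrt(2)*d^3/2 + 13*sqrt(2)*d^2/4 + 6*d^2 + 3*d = d*(d + 1/2)*(d + sqrt(2)/2)*(d + 6*sqrt(2))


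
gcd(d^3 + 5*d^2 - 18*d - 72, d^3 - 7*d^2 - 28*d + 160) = d - 4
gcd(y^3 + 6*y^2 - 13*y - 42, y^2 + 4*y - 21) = y^2 + 4*y - 21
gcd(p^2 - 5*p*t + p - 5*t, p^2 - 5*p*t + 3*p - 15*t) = p - 5*t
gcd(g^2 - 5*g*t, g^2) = g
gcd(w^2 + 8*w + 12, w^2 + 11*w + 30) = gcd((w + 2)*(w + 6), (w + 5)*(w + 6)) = w + 6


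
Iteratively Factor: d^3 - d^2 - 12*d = (d)*(d^2 - d - 12) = d*(d + 3)*(d - 4)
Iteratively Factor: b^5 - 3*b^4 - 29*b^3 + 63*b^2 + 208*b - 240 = (b + 3)*(b^4 - 6*b^3 - 11*b^2 + 96*b - 80) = (b - 5)*(b + 3)*(b^3 - b^2 - 16*b + 16) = (b - 5)*(b - 1)*(b + 3)*(b^2 - 16) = (b - 5)*(b - 1)*(b + 3)*(b + 4)*(b - 4)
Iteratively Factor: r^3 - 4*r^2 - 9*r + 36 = (r - 3)*(r^2 - r - 12) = (r - 4)*(r - 3)*(r + 3)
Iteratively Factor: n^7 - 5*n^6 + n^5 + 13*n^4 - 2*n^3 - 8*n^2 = (n - 1)*(n^6 - 4*n^5 - 3*n^4 + 10*n^3 + 8*n^2) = (n - 1)*(n + 1)*(n^5 - 5*n^4 + 2*n^3 + 8*n^2) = (n - 1)*(n + 1)^2*(n^4 - 6*n^3 + 8*n^2) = n*(n - 1)*(n + 1)^2*(n^3 - 6*n^2 + 8*n) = n*(n - 2)*(n - 1)*(n + 1)^2*(n^2 - 4*n) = n*(n - 4)*(n - 2)*(n - 1)*(n + 1)^2*(n)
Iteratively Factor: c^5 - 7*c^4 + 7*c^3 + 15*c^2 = (c + 1)*(c^4 - 8*c^3 + 15*c^2) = (c - 3)*(c + 1)*(c^3 - 5*c^2) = c*(c - 3)*(c + 1)*(c^2 - 5*c) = c*(c - 5)*(c - 3)*(c + 1)*(c)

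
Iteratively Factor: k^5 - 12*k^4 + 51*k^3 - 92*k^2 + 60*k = (k - 2)*(k^4 - 10*k^3 + 31*k^2 - 30*k) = k*(k - 2)*(k^3 - 10*k^2 + 31*k - 30) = k*(k - 2)^2*(k^2 - 8*k + 15) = k*(k - 3)*(k - 2)^2*(k - 5)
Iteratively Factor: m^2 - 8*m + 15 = (m - 5)*(m - 3)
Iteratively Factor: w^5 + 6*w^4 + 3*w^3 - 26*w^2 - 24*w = (w + 4)*(w^4 + 2*w^3 - 5*w^2 - 6*w) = (w + 1)*(w + 4)*(w^3 + w^2 - 6*w) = (w - 2)*(w + 1)*(w + 4)*(w^2 + 3*w) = (w - 2)*(w + 1)*(w + 3)*(w + 4)*(w)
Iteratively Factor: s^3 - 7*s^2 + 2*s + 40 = (s + 2)*(s^2 - 9*s + 20) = (s - 5)*(s + 2)*(s - 4)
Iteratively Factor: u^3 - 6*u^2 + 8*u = (u)*(u^2 - 6*u + 8) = u*(u - 4)*(u - 2)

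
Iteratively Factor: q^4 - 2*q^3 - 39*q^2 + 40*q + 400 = (q - 5)*(q^3 + 3*q^2 - 24*q - 80) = (q - 5)*(q + 4)*(q^2 - q - 20) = (q - 5)*(q + 4)^2*(q - 5)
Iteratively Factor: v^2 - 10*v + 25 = (v - 5)*(v - 5)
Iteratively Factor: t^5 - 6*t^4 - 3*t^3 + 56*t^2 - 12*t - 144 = (t - 3)*(t^4 - 3*t^3 - 12*t^2 + 20*t + 48) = (t - 3)^2*(t^3 - 12*t - 16) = (t - 3)^2*(t + 2)*(t^2 - 2*t - 8) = (t - 3)^2*(t + 2)^2*(t - 4)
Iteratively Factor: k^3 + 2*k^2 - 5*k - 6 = (k + 1)*(k^2 + k - 6) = (k - 2)*(k + 1)*(k + 3)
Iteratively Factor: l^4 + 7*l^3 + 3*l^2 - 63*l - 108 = (l + 3)*(l^3 + 4*l^2 - 9*l - 36) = (l - 3)*(l + 3)*(l^2 + 7*l + 12) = (l - 3)*(l + 3)*(l + 4)*(l + 3)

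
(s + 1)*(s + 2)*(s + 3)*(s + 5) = s^4 + 11*s^3 + 41*s^2 + 61*s + 30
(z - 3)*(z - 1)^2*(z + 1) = z^4 - 4*z^3 + 2*z^2 + 4*z - 3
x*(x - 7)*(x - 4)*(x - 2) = x^4 - 13*x^3 + 50*x^2 - 56*x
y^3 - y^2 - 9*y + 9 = (y - 3)*(y - 1)*(y + 3)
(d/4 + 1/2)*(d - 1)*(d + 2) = d^3/4 + 3*d^2/4 - 1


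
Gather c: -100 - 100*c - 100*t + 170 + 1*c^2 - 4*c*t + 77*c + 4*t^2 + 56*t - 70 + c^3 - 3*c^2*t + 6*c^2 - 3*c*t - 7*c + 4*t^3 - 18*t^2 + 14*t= c^3 + c^2*(7 - 3*t) + c*(-7*t - 30) + 4*t^3 - 14*t^2 - 30*t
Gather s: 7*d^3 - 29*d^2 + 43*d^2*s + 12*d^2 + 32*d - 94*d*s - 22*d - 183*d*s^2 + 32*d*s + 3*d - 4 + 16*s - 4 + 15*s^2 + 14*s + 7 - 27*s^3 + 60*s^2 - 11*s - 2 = 7*d^3 - 17*d^2 + 13*d - 27*s^3 + s^2*(75 - 183*d) + s*(43*d^2 - 62*d + 19) - 3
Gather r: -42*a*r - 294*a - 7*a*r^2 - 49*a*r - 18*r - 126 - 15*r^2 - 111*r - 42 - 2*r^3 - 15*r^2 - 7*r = -294*a - 2*r^3 + r^2*(-7*a - 30) + r*(-91*a - 136) - 168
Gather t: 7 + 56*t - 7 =56*t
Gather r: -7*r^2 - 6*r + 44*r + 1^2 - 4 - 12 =-7*r^2 + 38*r - 15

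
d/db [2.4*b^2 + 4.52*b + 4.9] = 4.8*b + 4.52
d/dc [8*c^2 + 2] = 16*c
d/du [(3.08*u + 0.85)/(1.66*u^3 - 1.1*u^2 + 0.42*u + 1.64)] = (-10.2256*u^3 - 0.844999999999999*u^2 + 1.87*u + 4.6942)/(2.7556*u^6 - 3.652*u^5 + 2.6044*u^4 + 4.5208*u^3 - 3.4316*u^2 + 1.3776*u + 2.6896)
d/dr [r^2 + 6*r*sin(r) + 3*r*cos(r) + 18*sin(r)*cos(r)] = -3*r*sin(r) + 6*r*cos(r) + 2*r + 6*sin(r) + 3*cos(r) + 18*cos(2*r)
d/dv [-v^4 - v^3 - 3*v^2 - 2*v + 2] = -4*v^3 - 3*v^2 - 6*v - 2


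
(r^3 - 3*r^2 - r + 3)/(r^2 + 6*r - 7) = (r^2 - 2*r - 3)/(r + 7)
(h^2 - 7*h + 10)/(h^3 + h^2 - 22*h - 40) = (h - 2)/(h^2 + 6*h + 8)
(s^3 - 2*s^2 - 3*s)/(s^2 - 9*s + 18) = s*(s + 1)/(s - 6)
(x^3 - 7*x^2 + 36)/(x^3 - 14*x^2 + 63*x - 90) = (x + 2)/(x - 5)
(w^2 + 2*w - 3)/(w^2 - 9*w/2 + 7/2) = 2*(w + 3)/(2*w - 7)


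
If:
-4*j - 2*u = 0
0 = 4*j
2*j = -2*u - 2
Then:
No Solution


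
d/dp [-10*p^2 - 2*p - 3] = -20*p - 2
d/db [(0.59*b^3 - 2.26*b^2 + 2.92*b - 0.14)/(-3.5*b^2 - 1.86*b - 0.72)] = (-2.065*b^4 - 2.1948*b^3 + 13.1492*b^2 + 2.2744*b - 2.3628)/(12.25*b^4 + 13.02*b^3 + 8.4996*b^2 + 2.6784*b + 0.5184)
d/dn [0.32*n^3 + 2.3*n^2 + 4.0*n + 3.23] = 0.96*n^2 + 4.6*n + 4.0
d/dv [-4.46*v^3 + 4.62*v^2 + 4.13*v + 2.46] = -13.38*v^2 + 9.24*v + 4.13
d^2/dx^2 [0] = 0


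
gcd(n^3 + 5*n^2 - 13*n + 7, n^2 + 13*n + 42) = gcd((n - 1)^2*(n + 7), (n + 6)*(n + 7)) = n + 7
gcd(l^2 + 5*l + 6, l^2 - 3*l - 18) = l + 3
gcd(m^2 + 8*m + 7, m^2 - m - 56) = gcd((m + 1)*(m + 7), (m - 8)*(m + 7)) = m + 7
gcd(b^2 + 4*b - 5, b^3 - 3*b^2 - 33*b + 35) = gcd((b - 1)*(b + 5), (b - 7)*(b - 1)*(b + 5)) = b^2 + 4*b - 5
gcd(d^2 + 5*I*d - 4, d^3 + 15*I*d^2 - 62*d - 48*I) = d + I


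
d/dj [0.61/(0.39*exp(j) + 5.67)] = -0.2379*exp(j)/(0.39*exp(j) + 5.67)^2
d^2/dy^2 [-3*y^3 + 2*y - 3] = -18*y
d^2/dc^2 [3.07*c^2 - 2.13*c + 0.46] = 6.14000000000000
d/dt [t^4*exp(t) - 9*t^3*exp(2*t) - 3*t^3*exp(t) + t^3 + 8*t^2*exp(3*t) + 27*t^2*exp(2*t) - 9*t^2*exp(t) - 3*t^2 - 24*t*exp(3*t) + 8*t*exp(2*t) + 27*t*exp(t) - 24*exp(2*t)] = t^4*exp(t) - 18*t^3*exp(2*t) + t^3*exp(t) + 24*t^2*exp(3*t) + 27*t^2*exp(2*t) - 18*t^2*exp(t) + 3*t^2 - 56*t*exp(3*t) + 70*t*exp(2*t) + 9*t*exp(t) - 6*t - 24*exp(3*t) - 40*exp(2*t) + 27*exp(t)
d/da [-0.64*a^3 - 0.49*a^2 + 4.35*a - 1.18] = -1.92*a^2 - 0.98*a + 4.35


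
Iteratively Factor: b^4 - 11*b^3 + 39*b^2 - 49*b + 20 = (b - 1)*(b^3 - 10*b^2 + 29*b - 20) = (b - 1)^2*(b^2 - 9*b + 20) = (b - 5)*(b - 1)^2*(b - 4)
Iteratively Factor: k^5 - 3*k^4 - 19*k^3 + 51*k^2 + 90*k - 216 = (k - 2)*(k^4 - k^3 - 21*k^2 + 9*k + 108) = (k - 2)*(k + 3)*(k^3 - 4*k^2 - 9*k + 36) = (k - 3)*(k - 2)*(k + 3)*(k^2 - k - 12) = (k - 3)*(k - 2)*(k + 3)^2*(k - 4)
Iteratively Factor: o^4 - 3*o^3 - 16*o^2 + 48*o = (o + 4)*(o^3 - 7*o^2 + 12*o) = (o - 4)*(o + 4)*(o^2 - 3*o) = (o - 4)*(o - 3)*(o + 4)*(o)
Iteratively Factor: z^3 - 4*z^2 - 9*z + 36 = (z - 4)*(z^2 - 9) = (z - 4)*(z + 3)*(z - 3)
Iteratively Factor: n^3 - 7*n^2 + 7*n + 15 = (n - 3)*(n^2 - 4*n - 5) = (n - 3)*(n + 1)*(n - 5)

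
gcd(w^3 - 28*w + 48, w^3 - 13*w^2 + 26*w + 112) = 1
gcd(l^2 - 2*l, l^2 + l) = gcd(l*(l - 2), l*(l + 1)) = l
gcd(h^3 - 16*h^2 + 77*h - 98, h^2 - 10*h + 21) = h - 7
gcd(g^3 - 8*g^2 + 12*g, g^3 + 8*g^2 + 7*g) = g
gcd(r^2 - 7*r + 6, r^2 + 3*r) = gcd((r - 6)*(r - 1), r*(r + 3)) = 1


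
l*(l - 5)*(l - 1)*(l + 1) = l^4 - 5*l^3 - l^2 + 5*l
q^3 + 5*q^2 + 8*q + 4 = (q + 1)*(q + 2)^2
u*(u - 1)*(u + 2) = u^3 + u^2 - 2*u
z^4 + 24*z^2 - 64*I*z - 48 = (z - 2*I)^3*(z + 6*I)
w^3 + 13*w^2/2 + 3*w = w*(w + 1/2)*(w + 6)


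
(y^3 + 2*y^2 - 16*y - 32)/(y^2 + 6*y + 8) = y - 4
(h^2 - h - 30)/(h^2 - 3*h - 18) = (h + 5)/(h + 3)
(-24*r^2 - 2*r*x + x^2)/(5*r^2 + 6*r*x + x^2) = (-24*r^2 - 2*r*x + x^2)/(5*r^2 + 6*r*x + x^2)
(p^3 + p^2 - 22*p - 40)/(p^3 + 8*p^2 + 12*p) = (p^2 - p - 20)/(p*(p + 6))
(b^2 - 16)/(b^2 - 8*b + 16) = (b + 4)/(b - 4)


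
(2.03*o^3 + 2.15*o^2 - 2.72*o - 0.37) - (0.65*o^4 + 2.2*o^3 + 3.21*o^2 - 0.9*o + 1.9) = -0.65*o^4 - 0.17*o^3 - 1.06*o^2 - 1.82*o - 2.27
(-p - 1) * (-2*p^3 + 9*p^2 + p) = 2*p^4 - 7*p^3 - 10*p^2 - p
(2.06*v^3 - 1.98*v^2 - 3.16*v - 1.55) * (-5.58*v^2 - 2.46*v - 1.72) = -11.4948*v^5 + 5.9808*v^4 + 18.9604*v^3 + 19.8282*v^2 + 9.2482*v + 2.666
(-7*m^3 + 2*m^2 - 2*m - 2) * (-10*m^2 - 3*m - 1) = 70*m^5 + m^4 + 21*m^3 + 24*m^2 + 8*m + 2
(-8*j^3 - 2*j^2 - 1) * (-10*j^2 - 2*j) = 80*j^5 + 36*j^4 + 4*j^3 + 10*j^2 + 2*j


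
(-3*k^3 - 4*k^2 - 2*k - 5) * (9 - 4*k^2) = 12*k^5 + 16*k^4 - 19*k^3 - 16*k^2 - 18*k - 45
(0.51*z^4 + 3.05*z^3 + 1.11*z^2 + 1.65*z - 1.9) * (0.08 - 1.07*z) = -0.5457*z^5 - 3.2227*z^4 - 0.9437*z^3 - 1.6767*z^2 + 2.165*z - 0.152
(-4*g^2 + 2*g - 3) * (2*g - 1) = -8*g^3 + 8*g^2 - 8*g + 3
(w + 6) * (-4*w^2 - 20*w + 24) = -4*w^3 - 44*w^2 - 96*w + 144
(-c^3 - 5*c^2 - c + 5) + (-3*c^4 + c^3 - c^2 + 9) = -3*c^4 - 6*c^2 - c + 14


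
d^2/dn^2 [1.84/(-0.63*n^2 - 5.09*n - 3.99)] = (1.460592*n^2 + 11.800656*n - 1.84*(1.26*n + 5.09)*(2.52*n + 10.18) + 9.250416)/(0.63*n^2 + 5.09*n + 3.99)^3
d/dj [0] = 0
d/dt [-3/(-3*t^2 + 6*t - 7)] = 18*(1 - t)/(3*t^2 - 6*t + 7)^2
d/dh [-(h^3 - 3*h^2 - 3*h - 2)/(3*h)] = -2*h/3 + 1 - 2/(3*h^2)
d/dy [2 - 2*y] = -2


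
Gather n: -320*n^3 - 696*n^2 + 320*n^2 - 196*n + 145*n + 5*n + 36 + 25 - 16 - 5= -320*n^3 - 376*n^2 - 46*n + 40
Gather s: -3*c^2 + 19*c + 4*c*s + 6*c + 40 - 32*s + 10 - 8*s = -3*c^2 + 25*c + s*(4*c - 40) + 50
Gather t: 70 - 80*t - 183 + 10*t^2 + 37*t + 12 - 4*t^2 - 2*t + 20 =6*t^2 - 45*t - 81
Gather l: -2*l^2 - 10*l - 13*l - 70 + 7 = -2*l^2 - 23*l - 63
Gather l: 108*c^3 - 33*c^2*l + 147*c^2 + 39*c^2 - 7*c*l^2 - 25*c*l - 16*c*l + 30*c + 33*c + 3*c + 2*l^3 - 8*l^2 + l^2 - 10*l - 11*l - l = 108*c^3 + 186*c^2 + 66*c + 2*l^3 + l^2*(-7*c - 7) + l*(-33*c^2 - 41*c - 22)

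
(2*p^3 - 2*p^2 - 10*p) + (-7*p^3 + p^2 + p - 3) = -5*p^3 - p^2 - 9*p - 3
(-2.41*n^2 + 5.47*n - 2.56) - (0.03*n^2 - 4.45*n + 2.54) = -2.44*n^2 + 9.92*n - 5.1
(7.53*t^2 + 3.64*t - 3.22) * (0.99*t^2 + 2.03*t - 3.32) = 7.4547*t^4 + 18.8895*t^3 - 20.7982*t^2 - 18.6214*t + 10.6904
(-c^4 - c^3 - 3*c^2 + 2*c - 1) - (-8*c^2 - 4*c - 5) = -c^4 - c^3 + 5*c^2 + 6*c + 4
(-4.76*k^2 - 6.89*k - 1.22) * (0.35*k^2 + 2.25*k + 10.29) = -1.666*k^4 - 13.1215*k^3 - 64.9099*k^2 - 73.6431*k - 12.5538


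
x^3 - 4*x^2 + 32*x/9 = x*(x - 8/3)*(x - 4/3)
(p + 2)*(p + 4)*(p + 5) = p^3 + 11*p^2 + 38*p + 40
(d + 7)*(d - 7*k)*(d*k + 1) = d^3*k - 7*d^2*k^2 + 7*d^2*k + d^2 - 49*d*k^2 - 7*d*k + 7*d - 49*k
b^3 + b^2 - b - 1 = (b - 1)*(b + 1)^2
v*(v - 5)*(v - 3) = v^3 - 8*v^2 + 15*v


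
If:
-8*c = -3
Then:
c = 3/8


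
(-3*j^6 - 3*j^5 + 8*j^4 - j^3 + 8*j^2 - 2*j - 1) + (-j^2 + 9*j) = -3*j^6 - 3*j^5 + 8*j^4 - j^3 + 7*j^2 + 7*j - 1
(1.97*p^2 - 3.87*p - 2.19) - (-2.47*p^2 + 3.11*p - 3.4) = 4.44*p^2 - 6.98*p + 1.21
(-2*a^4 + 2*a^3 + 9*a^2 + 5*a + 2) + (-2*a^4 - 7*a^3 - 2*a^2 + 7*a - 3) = -4*a^4 - 5*a^3 + 7*a^2 + 12*a - 1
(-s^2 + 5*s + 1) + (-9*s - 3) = -s^2 - 4*s - 2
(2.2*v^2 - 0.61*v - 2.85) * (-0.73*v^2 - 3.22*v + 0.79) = -1.606*v^4 - 6.6387*v^3 + 5.7827*v^2 + 8.6951*v - 2.2515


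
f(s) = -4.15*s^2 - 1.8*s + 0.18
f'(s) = -8.3*s - 1.8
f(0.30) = -0.73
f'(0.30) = -4.29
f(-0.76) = -0.85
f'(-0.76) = 4.51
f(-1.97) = -12.38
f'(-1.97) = 14.55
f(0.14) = -0.15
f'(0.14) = -2.96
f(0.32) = -0.82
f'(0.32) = -4.46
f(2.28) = -25.50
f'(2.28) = -20.72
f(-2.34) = -18.33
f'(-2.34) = 17.62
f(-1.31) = -4.58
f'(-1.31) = 9.07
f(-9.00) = -319.77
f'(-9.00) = 72.90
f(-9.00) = -319.77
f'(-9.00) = 72.90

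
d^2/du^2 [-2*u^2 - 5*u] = -4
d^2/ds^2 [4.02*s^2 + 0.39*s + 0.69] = 8.04000000000000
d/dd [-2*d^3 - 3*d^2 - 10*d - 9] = -6*d^2 - 6*d - 10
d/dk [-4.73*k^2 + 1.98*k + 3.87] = 1.98 - 9.46*k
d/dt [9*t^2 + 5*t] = 18*t + 5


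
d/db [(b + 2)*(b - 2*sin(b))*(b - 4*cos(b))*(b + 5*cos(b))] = -(b + 2)*(b - 2*sin(b))*(b - 4*cos(b))*(5*sin(b) - 1) + (b + 2)*(b - 2*sin(b))*(b + 5*cos(b))*(4*sin(b) + 1) - (b + 2)*(b - 4*cos(b))*(b + 5*cos(b))*(2*cos(b) - 1) + (b - 2*sin(b))*(b - 4*cos(b))*(b + 5*cos(b))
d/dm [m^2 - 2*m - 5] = 2*m - 2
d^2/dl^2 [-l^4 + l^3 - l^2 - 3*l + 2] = -12*l^2 + 6*l - 2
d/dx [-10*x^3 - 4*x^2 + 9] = 2*x*(-15*x - 4)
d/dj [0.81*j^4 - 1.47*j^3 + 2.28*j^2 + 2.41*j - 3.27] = 3.24*j^3 - 4.41*j^2 + 4.56*j + 2.41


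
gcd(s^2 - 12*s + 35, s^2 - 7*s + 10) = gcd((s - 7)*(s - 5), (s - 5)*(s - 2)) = s - 5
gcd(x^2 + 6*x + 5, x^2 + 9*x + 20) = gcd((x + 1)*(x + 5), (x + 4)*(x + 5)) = x + 5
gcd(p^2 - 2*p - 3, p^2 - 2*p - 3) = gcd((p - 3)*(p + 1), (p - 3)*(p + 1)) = p^2 - 2*p - 3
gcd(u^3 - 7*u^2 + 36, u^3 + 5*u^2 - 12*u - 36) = u^2 - u - 6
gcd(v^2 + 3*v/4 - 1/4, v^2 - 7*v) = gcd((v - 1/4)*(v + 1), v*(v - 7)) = 1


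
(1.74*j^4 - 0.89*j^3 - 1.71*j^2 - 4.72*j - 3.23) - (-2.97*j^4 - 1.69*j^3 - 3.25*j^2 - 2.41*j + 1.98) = 4.71*j^4 + 0.8*j^3 + 1.54*j^2 - 2.31*j - 5.21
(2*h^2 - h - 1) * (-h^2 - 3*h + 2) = -2*h^4 - 5*h^3 + 8*h^2 + h - 2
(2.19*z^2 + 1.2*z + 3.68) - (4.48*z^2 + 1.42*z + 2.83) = -2.29*z^2 - 0.22*z + 0.85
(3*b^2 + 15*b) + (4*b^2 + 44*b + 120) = 7*b^2 + 59*b + 120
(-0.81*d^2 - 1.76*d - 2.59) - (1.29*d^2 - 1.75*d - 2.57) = -2.1*d^2 - 0.01*d - 0.02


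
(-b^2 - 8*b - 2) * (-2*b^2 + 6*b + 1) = 2*b^4 + 10*b^3 - 45*b^2 - 20*b - 2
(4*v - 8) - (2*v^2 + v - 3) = -2*v^2 + 3*v - 5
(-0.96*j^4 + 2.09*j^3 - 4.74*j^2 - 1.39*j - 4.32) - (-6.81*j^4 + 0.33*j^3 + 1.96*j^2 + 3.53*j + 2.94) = 5.85*j^4 + 1.76*j^3 - 6.7*j^2 - 4.92*j - 7.26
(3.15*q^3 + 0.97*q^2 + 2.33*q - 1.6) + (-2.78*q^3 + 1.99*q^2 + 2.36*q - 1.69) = 0.37*q^3 + 2.96*q^2 + 4.69*q - 3.29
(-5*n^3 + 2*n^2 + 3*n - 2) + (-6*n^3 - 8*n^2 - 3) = -11*n^3 - 6*n^2 + 3*n - 5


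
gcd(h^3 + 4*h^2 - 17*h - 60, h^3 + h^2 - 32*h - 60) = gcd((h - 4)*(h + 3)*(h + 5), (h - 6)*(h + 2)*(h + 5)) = h + 5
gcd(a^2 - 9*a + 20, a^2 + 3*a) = 1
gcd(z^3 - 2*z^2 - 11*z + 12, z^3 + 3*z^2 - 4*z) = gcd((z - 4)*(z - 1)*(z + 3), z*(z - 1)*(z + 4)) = z - 1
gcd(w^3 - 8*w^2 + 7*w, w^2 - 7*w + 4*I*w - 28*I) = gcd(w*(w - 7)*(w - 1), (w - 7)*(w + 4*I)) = w - 7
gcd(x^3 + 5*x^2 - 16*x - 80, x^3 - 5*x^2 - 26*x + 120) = x^2 + x - 20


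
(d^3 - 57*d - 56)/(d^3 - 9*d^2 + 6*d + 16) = (d + 7)/(d - 2)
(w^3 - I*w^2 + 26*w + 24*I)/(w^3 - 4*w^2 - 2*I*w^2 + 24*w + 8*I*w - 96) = (w + I)/(w - 4)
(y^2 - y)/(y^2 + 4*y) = (y - 1)/(y + 4)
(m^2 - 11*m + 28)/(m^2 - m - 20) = (-m^2 + 11*m - 28)/(-m^2 + m + 20)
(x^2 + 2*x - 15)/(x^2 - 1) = (x^2 + 2*x - 15)/(x^2 - 1)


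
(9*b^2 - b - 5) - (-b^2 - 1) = 10*b^2 - b - 4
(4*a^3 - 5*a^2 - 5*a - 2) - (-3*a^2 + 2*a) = 4*a^3 - 2*a^2 - 7*a - 2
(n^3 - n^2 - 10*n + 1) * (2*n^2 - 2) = 2*n^5 - 2*n^4 - 22*n^3 + 4*n^2 + 20*n - 2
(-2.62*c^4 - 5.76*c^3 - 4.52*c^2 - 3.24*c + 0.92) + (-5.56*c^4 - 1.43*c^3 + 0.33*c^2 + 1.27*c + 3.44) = -8.18*c^4 - 7.19*c^3 - 4.19*c^2 - 1.97*c + 4.36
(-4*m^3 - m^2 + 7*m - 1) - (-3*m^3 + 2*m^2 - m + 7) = -m^3 - 3*m^2 + 8*m - 8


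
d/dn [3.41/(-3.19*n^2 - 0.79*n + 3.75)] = (21.7558*n + 2.6939)/(3.19*n^2 + 0.79*n - 3.75)^2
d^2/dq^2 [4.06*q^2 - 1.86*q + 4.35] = 8.12000000000000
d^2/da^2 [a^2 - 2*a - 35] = 2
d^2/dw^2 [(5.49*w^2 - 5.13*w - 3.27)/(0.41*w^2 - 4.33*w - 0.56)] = (17.768088*w^3 + 4.26490200000001*w^2 + 27.764298*w - 95.797614)/(0.068921*w^6 - 2.183619*w^5 + 22.778739*w^4 - 75.217729*w^3 - 31.112424*w^2 - 4.073664*w - 0.175616)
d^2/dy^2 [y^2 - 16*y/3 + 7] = 2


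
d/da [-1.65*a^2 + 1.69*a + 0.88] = 1.69 - 3.3*a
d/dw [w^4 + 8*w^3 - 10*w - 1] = 4*w^3 + 24*w^2 - 10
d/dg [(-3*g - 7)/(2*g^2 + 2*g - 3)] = (6*g^2 + 28*g + 23)/(4*g^4 + 8*g^3 - 8*g^2 - 12*g + 9)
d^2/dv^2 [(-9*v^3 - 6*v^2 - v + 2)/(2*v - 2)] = (-9*v^3 + 27*v^2 - 27*v - 5)/(v^3 - 3*v^2 + 3*v - 1)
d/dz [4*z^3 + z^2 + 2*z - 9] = 12*z^2 + 2*z + 2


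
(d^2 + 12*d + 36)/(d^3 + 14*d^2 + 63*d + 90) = (d + 6)/(d^2 + 8*d + 15)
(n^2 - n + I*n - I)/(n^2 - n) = (n + I)/n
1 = 1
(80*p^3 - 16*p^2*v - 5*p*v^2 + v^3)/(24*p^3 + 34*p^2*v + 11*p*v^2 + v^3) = (20*p^2 - 9*p*v + v^2)/(6*p^2 + 7*p*v + v^2)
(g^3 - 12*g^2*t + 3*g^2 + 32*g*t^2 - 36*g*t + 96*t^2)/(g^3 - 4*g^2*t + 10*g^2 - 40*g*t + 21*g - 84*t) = (g - 8*t)/(g + 7)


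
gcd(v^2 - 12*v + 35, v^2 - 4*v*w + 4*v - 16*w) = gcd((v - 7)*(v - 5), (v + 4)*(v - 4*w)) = 1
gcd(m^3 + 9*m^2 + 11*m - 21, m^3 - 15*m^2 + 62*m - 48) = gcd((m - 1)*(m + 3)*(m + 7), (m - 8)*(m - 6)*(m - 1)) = m - 1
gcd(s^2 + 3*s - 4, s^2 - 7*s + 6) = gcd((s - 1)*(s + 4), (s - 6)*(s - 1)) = s - 1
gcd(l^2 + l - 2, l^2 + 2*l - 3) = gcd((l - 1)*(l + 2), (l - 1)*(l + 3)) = l - 1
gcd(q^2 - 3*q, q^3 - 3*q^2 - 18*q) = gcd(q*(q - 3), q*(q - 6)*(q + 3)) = q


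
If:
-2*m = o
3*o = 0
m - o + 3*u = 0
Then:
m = 0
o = 0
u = 0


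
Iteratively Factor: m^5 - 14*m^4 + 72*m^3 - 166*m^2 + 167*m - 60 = (m - 5)*(m^4 - 9*m^3 + 27*m^2 - 31*m + 12) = (m - 5)*(m - 4)*(m^3 - 5*m^2 + 7*m - 3) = (m - 5)*(m - 4)*(m - 1)*(m^2 - 4*m + 3) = (m - 5)*(m - 4)*(m - 1)^2*(m - 3)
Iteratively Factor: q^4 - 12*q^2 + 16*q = (q - 2)*(q^3 + 2*q^2 - 8*q) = (q - 2)^2*(q^2 + 4*q) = (q - 2)^2*(q + 4)*(q)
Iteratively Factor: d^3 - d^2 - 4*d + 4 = (d - 2)*(d^2 + d - 2) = (d - 2)*(d + 2)*(d - 1)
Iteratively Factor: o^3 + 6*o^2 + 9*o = (o)*(o^2 + 6*o + 9) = o*(o + 3)*(o + 3)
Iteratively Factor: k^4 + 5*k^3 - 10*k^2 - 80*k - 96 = (k + 3)*(k^3 + 2*k^2 - 16*k - 32) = (k + 3)*(k + 4)*(k^2 - 2*k - 8) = (k - 4)*(k + 3)*(k + 4)*(k + 2)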